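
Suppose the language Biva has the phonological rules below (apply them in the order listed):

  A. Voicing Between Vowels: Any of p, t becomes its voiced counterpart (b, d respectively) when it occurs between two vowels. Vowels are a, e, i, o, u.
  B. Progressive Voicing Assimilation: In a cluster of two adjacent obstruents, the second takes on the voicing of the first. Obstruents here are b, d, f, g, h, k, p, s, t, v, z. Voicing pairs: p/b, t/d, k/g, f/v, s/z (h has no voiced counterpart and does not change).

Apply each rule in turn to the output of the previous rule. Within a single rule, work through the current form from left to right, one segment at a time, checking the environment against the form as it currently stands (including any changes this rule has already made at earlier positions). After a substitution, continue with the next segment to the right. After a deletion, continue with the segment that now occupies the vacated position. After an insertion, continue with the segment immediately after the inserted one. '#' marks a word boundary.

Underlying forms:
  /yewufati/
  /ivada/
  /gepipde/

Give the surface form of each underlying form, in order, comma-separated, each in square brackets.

[yewufadi], [ivada], [gebipte]

/yewufati/:
  A Voicing Between Vowels: [yewufati] → [yewufadi]
  B Progressive Voicing Assimilation: no change — [yewufadi]
/ivada/:
  A Voicing Between Vowels: no change — [ivada]
  B Progressive Voicing Assimilation: no change — [ivada]
/gepipde/:
  A Voicing Between Vowels: [gepipde] → [gebipde]
  B Progressive Voicing Assimilation: [gebipde] → [gebipte]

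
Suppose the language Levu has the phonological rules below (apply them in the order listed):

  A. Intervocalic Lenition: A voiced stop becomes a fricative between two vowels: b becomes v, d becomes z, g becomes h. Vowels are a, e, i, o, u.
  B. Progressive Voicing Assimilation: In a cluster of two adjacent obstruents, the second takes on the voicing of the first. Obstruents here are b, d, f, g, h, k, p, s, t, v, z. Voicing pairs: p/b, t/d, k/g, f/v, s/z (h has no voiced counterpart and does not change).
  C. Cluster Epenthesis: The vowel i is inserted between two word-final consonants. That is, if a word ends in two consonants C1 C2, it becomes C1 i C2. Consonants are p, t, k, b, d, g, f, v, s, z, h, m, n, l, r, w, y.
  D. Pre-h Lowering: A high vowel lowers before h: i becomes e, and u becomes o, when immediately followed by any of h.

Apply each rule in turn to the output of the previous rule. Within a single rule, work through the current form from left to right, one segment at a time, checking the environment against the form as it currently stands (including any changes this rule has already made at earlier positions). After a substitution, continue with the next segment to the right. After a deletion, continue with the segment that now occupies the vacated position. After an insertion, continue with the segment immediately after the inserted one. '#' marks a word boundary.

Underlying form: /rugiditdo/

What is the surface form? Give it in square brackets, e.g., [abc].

[rohizitto]

A Intervocalic Lenition: [rugiditdo] → [ruhizitdo]
B Progressive Voicing Assimilation: [ruhizitdo] → [ruhizitto]
C Cluster Epenthesis: no change — [ruhizitto]
D Pre-h Lowering: [ruhizitto] → [rohizitto]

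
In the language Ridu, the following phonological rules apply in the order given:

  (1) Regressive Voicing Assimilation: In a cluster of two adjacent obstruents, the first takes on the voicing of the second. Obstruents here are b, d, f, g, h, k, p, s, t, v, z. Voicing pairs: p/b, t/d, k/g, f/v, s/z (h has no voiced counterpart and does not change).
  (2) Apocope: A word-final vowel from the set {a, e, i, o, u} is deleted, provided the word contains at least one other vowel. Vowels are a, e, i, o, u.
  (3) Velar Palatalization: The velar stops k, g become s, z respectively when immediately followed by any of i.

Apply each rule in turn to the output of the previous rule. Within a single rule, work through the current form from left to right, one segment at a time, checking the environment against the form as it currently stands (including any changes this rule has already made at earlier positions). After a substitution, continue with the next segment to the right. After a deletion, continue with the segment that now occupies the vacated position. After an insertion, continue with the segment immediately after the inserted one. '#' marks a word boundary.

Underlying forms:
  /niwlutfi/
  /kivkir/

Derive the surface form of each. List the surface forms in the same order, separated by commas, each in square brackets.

[niwlutf], [sifsir]

/niwlutfi/:
  (1) Regressive Voicing Assimilation: no change — [niwlutfi]
  (2) Apocope: [niwlutfi] → [niwlutf]
  (3) Velar Palatalization: no change — [niwlutf]
/kivkir/:
  (1) Regressive Voicing Assimilation: [kivkir] → [kifkir]
  (2) Apocope: no change — [kifkir]
  (3) Velar Palatalization: [kifkir] → [sifsir]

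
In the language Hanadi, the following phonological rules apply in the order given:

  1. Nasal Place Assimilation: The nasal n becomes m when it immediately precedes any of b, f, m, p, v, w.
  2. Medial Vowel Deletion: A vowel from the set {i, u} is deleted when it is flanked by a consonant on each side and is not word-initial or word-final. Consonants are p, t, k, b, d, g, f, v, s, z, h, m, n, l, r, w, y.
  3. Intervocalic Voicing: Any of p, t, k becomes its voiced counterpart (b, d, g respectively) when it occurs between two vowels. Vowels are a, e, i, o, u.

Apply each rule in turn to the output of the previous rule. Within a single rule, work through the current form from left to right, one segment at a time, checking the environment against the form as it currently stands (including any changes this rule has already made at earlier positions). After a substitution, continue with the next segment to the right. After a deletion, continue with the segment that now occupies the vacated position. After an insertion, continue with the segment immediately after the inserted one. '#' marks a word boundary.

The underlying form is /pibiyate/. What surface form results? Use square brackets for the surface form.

1 Nasal Place Assimilation: no change — [pibiyate]
2 Medial Vowel Deletion: [pibiyate] → [pbyate]
3 Intervocalic Voicing: [pbyate] → [pbyade]

[pbyade]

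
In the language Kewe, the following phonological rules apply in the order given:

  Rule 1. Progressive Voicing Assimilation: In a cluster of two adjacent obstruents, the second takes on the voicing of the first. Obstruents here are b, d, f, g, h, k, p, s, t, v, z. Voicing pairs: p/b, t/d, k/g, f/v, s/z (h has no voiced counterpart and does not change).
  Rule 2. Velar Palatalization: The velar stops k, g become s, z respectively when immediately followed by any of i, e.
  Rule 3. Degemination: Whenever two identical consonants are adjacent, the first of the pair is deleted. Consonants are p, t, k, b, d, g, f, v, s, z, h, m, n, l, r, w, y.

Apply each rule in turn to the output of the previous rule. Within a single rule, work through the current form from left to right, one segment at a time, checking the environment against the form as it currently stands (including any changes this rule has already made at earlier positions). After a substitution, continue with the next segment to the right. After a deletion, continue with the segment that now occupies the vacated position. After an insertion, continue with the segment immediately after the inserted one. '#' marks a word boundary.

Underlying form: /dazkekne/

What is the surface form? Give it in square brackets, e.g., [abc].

Rule 1 Progressive Voicing Assimilation: [dazkekne] → [dazgekne]
Rule 2 Velar Palatalization: [dazgekne] → [dazzekne]
Rule 3 Degemination: [dazzekne] → [dazekne]

[dazekne]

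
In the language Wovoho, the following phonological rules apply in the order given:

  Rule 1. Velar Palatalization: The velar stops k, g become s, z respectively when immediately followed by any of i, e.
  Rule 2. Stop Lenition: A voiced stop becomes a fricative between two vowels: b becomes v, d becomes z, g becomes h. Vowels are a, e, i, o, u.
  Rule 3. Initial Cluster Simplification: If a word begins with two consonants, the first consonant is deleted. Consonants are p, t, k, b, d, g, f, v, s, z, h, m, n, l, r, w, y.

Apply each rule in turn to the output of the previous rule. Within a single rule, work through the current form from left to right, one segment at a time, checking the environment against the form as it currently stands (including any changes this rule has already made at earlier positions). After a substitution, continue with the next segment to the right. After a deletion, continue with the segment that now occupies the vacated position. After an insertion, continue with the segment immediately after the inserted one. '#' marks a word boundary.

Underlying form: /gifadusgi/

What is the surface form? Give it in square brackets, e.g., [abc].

[zifazuszi]

Rule 1 Velar Palatalization: [gifadusgi] → [zifaduszi]
Rule 2 Stop Lenition: [zifaduszi] → [zifazuszi]
Rule 3 Initial Cluster Simplification: no change — [zifazuszi]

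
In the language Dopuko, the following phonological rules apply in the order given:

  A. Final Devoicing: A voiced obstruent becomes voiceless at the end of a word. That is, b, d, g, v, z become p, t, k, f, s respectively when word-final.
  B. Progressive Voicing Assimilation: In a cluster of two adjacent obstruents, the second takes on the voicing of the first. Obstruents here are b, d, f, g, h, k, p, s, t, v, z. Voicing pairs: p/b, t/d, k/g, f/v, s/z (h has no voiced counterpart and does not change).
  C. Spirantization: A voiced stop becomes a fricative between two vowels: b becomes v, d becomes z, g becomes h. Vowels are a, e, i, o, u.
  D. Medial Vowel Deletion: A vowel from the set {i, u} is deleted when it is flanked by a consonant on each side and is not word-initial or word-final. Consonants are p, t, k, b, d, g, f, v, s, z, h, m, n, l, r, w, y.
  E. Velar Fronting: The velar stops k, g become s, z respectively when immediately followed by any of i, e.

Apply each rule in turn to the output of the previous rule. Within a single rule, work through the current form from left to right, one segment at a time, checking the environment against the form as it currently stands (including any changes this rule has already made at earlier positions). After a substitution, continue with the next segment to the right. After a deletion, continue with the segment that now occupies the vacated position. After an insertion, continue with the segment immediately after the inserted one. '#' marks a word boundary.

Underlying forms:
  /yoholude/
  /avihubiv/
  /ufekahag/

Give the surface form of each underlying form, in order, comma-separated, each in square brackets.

/yoholude/:
  A Final Devoicing: no change — [yoholude]
  B Progressive Voicing Assimilation: no change — [yoholude]
  C Spirantization: [yoholude] → [yoholuze]
  D Medial Vowel Deletion: [yoholuze] → [yoholze]
  E Velar Fronting: no change — [yoholze]
/avihubiv/:
  A Final Devoicing: [avihubiv] → [avihubif]
  B Progressive Voicing Assimilation: no change — [avihubif]
  C Spirantization: [avihubif] → [avihuvif]
  D Medial Vowel Deletion: [avihuvif] → [avhvf]
  E Velar Fronting: no change — [avhvf]
/ufekahag/:
  A Final Devoicing: [ufekahag] → [ufekahak]
  B Progressive Voicing Assimilation: no change — [ufekahak]
  C Spirantization: no change — [ufekahak]
  D Medial Vowel Deletion: no change — [ufekahak]
  E Velar Fronting: no change — [ufekahak]

[yoholze], [avhvf], [ufekahak]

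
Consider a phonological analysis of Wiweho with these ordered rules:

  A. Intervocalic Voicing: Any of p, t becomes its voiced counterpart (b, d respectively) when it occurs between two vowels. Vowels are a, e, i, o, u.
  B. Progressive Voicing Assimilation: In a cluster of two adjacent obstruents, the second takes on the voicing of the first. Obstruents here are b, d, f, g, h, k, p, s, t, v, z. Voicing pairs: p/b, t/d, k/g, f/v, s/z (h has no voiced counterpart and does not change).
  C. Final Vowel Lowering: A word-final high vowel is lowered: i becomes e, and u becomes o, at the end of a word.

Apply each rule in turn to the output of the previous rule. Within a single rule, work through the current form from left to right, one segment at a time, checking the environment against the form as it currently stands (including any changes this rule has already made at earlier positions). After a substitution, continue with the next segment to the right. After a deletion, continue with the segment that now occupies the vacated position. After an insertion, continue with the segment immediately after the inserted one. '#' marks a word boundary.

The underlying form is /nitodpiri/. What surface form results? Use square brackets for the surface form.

[nidodbire]

A Intervocalic Voicing: [nitodpiri] → [nidodpiri]
B Progressive Voicing Assimilation: [nidodpiri] → [nidodbiri]
C Final Vowel Lowering: [nidodbiri] → [nidodbire]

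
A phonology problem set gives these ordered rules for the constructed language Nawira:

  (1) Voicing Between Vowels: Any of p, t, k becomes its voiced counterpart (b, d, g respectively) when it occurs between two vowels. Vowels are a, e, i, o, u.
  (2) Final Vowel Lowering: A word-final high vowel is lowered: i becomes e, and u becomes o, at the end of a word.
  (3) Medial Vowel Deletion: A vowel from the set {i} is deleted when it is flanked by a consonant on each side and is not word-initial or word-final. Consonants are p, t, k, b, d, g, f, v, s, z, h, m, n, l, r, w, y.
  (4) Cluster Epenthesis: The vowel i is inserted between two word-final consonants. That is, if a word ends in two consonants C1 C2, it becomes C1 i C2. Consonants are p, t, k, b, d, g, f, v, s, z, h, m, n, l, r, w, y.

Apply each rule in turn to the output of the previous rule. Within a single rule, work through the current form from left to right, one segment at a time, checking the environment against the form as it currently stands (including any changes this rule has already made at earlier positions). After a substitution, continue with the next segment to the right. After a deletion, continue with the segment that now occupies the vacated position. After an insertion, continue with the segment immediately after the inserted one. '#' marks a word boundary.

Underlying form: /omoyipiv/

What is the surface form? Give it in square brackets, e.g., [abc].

[omoybiv]

(1) Voicing Between Vowels: [omoyipiv] → [omoyibiv]
(2) Final Vowel Lowering: no change — [omoyibiv]
(3) Medial Vowel Deletion: [omoyibiv] → [omoybv]
(4) Cluster Epenthesis: [omoybv] → [omoybiv]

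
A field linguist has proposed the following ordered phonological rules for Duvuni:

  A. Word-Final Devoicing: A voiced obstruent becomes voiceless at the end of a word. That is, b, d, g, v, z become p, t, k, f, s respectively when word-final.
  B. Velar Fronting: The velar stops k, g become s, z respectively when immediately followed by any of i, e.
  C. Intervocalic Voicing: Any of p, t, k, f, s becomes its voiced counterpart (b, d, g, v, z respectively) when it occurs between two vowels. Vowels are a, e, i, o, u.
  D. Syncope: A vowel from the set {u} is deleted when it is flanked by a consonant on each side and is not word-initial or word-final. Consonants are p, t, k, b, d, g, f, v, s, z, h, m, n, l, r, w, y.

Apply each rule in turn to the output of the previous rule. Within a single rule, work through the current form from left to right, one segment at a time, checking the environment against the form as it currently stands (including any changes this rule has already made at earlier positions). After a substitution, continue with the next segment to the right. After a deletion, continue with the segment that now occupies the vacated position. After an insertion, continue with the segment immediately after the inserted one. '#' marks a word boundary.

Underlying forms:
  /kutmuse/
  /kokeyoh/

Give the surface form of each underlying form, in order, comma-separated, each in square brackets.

[ktmze], [kozeyoh]

/kutmuse/:
  A Word-Final Devoicing: no change — [kutmuse]
  B Velar Fronting: no change — [kutmuse]
  C Intervocalic Voicing: [kutmuse] → [kutmuze]
  D Syncope: [kutmuze] → [ktmze]
/kokeyoh/:
  A Word-Final Devoicing: no change — [kokeyoh]
  B Velar Fronting: [kokeyoh] → [koseyoh]
  C Intervocalic Voicing: [koseyoh] → [kozeyoh]
  D Syncope: no change — [kozeyoh]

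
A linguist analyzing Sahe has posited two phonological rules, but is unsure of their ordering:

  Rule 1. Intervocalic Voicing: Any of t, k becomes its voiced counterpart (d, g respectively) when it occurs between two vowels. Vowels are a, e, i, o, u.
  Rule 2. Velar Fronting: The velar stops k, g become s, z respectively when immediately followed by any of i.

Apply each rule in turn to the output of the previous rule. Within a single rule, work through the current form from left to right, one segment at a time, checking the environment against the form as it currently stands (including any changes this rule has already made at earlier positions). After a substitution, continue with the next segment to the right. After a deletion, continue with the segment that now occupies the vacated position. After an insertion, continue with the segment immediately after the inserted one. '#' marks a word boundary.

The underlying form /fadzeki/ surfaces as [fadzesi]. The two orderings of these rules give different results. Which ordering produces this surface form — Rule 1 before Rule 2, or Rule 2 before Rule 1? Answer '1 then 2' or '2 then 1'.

2 then 1

Order 1 then 2:
  1 Intervocalic Voicing: [fadzeki] → [fadzegi]
  2 Velar Fronting: [fadzegi] → [fadzezi]
  result: [fadzezi]
Order 2 then 1:
  2 Velar Fronting: [fadzeki] → [fadzesi]
  1 Intervocalic Voicing: no change — [fadzesi]
  result: [fadzesi]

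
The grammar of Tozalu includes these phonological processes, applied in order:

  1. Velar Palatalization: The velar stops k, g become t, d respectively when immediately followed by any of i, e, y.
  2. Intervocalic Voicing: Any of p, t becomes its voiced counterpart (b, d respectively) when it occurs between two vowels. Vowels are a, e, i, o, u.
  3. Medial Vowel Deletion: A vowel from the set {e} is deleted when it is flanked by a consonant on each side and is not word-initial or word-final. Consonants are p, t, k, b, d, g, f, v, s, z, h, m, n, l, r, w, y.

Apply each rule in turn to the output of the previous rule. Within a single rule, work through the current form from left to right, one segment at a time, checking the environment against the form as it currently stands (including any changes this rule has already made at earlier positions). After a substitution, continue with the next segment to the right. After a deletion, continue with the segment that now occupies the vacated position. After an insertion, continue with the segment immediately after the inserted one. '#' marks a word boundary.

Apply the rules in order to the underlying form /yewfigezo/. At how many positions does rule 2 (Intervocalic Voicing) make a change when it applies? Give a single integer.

0

1 Velar Palatalization: [yewfigezo] → [yewfidezo]
2 Intervocalic Voicing: no change — [yewfidezo]
3 Medial Vowel Deletion: [yewfidezo] → [ywfidzo]
Rule 2 changed 0 position(s).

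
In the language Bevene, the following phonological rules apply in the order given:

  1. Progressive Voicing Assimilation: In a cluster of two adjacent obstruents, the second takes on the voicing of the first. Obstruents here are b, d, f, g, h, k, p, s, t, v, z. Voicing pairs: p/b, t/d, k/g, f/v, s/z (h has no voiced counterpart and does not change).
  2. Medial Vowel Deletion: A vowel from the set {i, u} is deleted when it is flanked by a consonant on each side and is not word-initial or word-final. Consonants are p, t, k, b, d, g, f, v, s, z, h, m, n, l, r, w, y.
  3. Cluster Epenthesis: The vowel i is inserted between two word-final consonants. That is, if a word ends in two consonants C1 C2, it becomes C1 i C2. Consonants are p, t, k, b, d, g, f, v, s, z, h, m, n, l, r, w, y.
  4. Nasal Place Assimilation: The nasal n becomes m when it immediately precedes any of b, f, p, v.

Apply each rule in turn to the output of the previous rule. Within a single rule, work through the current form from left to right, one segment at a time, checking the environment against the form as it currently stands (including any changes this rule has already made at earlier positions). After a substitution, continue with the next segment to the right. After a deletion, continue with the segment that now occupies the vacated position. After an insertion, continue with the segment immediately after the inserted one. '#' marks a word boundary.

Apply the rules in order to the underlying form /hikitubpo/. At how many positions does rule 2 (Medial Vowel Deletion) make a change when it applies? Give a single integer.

3

1 Progressive Voicing Assimilation: [hikitubpo] → [hikitubbo]
2 Medial Vowel Deletion: [hikitubbo] → [hktbbo]
3 Cluster Epenthesis: no change — [hktbbo]
4 Nasal Place Assimilation: no change — [hktbbo]
Rule 2 changed 3 position(s).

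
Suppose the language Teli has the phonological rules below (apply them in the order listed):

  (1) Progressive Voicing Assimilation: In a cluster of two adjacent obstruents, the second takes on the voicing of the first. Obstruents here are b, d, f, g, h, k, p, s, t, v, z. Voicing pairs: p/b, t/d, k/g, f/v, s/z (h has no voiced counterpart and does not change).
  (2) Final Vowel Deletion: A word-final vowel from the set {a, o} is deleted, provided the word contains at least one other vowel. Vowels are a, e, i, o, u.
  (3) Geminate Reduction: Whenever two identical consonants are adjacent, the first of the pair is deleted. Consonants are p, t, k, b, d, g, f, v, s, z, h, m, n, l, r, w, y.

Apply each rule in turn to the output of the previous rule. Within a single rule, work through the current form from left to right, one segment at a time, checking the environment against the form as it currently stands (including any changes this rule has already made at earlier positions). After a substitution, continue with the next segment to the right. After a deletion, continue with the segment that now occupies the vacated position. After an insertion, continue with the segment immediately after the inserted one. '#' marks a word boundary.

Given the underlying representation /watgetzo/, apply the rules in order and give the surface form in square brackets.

(1) Progressive Voicing Assimilation: [watgetzo] → [watketso]
(2) Final Vowel Deletion: [watketso] → [watkets]
(3) Geminate Reduction: no change — [watkets]

[watkets]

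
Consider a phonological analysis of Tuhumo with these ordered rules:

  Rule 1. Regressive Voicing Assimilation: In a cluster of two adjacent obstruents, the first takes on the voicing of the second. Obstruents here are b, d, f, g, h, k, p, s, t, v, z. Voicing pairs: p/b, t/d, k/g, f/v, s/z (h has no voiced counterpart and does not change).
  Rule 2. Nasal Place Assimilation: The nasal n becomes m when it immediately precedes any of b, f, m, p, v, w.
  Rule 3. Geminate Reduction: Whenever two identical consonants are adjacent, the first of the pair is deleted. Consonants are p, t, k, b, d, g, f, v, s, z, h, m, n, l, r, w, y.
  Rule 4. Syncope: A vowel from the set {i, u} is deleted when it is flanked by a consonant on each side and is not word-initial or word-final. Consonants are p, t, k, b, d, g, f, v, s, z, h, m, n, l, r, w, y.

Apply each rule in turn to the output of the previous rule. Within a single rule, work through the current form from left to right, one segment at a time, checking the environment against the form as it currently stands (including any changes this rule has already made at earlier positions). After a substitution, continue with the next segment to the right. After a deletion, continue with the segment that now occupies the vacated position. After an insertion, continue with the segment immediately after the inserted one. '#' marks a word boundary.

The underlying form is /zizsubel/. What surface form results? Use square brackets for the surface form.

[zsbel]

Rule 1 Regressive Voicing Assimilation: [zizsubel] → [zissubel]
Rule 2 Nasal Place Assimilation: no change — [zissubel]
Rule 3 Geminate Reduction: [zissubel] → [zisubel]
Rule 4 Syncope: [zisubel] → [zsbel]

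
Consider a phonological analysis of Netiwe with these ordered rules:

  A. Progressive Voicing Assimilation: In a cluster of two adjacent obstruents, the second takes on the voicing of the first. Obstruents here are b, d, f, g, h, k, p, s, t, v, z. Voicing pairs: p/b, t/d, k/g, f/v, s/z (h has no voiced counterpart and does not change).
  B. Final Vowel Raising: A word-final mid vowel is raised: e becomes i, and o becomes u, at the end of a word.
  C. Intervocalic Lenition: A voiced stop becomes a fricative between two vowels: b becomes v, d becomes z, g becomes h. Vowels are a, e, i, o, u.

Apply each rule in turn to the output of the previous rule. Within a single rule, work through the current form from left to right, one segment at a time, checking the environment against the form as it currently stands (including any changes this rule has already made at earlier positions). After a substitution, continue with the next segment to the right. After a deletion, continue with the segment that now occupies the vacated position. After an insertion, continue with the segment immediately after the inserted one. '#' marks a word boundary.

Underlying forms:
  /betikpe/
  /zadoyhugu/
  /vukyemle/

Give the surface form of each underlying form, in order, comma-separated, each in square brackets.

[betikpi], [zazoyhuhu], [vukyemli]

/betikpe/:
  A Progressive Voicing Assimilation: no change — [betikpe]
  B Final Vowel Raising: [betikpe] → [betikpi]
  C Intervocalic Lenition: no change — [betikpi]
/zadoyhugu/:
  A Progressive Voicing Assimilation: no change — [zadoyhugu]
  B Final Vowel Raising: no change — [zadoyhugu]
  C Intervocalic Lenition: [zadoyhugu] → [zazoyhuhu]
/vukyemle/:
  A Progressive Voicing Assimilation: no change — [vukyemle]
  B Final Vowel Raising: [vukyemle] → [vukyemli]
  C Intervocalic Lenition: no change — [vukyemli]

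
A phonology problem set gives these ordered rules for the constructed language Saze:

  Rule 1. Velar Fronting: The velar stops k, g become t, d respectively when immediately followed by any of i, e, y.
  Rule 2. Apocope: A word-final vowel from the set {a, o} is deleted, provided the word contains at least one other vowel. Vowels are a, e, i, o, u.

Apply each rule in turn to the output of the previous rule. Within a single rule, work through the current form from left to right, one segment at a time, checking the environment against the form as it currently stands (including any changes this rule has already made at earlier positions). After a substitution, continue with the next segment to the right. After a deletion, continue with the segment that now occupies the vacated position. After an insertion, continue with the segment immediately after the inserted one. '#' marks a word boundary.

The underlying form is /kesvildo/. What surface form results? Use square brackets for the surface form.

Rule 1 Velar Fronting: [kesvildo] → [tesvildo]
Rule 2 Apocope: [tesvildo] → [tesvild]

[tesvild]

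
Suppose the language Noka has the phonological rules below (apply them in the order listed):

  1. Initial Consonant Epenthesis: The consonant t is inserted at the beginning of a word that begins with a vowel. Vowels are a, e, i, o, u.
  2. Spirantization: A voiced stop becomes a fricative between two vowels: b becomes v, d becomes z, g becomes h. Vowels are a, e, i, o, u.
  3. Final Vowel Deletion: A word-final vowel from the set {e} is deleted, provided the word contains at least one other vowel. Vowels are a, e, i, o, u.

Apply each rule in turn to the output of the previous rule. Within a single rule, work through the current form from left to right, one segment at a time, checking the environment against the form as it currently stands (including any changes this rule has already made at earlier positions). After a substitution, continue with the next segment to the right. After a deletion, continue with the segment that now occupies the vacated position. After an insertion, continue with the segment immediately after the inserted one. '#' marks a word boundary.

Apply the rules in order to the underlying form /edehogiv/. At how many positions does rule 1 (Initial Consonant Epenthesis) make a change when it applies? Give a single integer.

1

1 Initial Consonant Epenthesis: [edehogiv] → [tedehogiv]
2 Spirantization: [tedehogiv] → [tezehohiv]
3 Final Vowel Deletion: no change — [tezehohiv]
Rule 1 changed 1 position(s).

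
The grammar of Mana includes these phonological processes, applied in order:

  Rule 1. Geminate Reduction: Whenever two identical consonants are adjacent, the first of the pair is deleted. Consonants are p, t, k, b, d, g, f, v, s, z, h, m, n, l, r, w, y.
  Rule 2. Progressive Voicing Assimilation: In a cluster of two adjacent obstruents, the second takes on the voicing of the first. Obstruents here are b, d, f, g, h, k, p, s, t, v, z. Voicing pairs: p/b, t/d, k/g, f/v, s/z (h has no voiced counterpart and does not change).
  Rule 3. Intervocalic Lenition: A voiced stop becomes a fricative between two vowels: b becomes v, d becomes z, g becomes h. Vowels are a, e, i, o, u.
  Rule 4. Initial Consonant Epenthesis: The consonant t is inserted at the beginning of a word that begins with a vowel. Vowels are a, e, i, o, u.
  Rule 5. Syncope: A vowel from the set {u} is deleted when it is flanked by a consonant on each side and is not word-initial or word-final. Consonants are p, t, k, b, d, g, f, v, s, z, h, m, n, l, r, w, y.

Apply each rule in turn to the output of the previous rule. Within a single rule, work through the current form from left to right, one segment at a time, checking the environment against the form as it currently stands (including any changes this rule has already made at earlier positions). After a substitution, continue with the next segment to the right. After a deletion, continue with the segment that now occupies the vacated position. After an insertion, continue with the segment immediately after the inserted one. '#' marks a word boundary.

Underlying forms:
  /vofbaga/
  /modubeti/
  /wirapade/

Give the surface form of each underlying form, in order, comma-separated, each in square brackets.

[vofpaha], [mozveti], [wirapaze]

/vofbaga/:
  Rule 1 Geminate Reduction: no change — [vofbaga]
  Rule 2 Progressive Voicing Assimilation: [vofbaga] → [vofpaga]
  Rule 3 Intervocalic Lenition: [vofpaga] → [vofpaha]
  Rule 4 Initial Consonant Epenthesis: no change — [vofpaha]
  Rule 5 Syncope: no change — [vofpaha]
/modubeti/:
  Rule 1 Geminate Reduction: no change — [modubeti]
  Rule 2 Progressive Voicing Assimilation: no change — [modubeti]
  Rule 3 Intervocalic Lenition: [modubeti] → [mozuveti]
  Rule 4 Initial Consonant Epenthesis: no change — [mozuveti]
  Rule 5 Syncope: [mozuveti] → [mozveti]
/wirapade/:
  Rule 1 Geminate Reduction: no change — [wirapade]
  Rule 2 Progressive Voicing Assimilation: no change — [wirapade]
  Rule 3 Intervocalic Lenition: [wirapade] → [wirapaze]
  Rule 4 Initial Consonant Epenthesis: no change — [wirapaze]
  Rule 5 Syncope: no change — [wirapaze]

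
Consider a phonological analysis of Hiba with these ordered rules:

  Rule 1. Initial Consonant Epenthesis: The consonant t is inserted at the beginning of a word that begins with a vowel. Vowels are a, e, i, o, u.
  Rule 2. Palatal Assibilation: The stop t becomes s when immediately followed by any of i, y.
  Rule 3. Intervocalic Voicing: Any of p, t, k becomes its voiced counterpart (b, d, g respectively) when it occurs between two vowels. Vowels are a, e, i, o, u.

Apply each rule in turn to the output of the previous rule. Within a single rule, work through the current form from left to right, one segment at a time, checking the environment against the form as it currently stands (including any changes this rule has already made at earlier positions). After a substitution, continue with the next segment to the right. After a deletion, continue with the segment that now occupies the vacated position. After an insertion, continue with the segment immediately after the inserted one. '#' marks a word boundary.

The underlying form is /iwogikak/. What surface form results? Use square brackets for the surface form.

Rule 1 Initial Consonant Epenthesis: [iwogikak] → [tiwogikak]
Rule 2 Palatal Assibilation: [tiwogikak] → [siwogikak]
Rule 3 Intervocalic Voicing: [siwogikak] → [siwogigak]

[siwogigak]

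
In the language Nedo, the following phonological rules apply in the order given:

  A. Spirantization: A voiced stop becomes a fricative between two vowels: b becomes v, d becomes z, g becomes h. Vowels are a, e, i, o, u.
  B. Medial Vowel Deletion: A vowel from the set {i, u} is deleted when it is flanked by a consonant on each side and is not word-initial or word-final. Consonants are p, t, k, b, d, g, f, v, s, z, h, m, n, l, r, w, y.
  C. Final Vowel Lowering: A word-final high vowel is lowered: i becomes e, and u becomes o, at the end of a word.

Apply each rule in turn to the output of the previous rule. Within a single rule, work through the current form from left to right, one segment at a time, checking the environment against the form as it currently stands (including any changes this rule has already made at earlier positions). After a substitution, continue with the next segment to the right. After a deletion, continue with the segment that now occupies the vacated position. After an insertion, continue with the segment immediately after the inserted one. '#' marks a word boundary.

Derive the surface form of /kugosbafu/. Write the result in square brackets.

[khosbafo]

A Spirantization: [kugosbafu] → [kuhosbafu]
B Medial Vowel Deletion: [kuhosbafu] → [khosbafu]
C Final Vowel Lowering: [khosbafu] → [khosbafo]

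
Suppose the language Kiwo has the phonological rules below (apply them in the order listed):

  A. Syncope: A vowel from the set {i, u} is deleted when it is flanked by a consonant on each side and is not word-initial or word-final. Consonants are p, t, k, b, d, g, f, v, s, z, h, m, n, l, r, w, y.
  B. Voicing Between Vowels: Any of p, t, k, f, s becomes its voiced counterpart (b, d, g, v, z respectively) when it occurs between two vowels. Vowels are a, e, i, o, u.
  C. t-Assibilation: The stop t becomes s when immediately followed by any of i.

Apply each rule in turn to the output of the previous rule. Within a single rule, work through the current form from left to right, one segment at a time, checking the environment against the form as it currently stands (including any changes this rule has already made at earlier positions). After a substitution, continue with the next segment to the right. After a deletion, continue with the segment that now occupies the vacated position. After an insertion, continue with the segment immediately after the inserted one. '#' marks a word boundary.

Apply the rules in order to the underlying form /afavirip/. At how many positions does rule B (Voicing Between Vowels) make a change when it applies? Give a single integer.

A Syncope: [afavirip] → [afavrp]
B Voicing Between Vowels: [afavrp] → [avavrp]
C t-Assibilation: no change — [avavrp]
Rule B changed 1 position(s).

1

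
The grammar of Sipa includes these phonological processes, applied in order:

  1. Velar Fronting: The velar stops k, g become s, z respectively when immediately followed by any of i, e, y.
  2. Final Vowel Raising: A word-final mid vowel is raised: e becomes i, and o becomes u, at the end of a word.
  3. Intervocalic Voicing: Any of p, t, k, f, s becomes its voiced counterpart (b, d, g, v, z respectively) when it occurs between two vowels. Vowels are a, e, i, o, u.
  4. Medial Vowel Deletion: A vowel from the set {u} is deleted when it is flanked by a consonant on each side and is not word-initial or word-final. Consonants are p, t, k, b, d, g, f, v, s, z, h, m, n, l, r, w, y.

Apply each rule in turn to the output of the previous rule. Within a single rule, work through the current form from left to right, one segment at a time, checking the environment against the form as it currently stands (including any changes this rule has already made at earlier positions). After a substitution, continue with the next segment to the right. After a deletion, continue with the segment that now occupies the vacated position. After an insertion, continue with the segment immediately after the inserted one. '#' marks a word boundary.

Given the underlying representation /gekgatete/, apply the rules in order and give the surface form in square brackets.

[zekgadedi]

1 Velar Fronting: [gekgatete] → [zekgatete]
2 Final Vowel Raising: [zekgatete] → [zekgateti]
3 Intervocalic Voicing: [zekgateti] → [zekgadedi]
4 Medial Vowel Deletion: no change — [zekgadedi]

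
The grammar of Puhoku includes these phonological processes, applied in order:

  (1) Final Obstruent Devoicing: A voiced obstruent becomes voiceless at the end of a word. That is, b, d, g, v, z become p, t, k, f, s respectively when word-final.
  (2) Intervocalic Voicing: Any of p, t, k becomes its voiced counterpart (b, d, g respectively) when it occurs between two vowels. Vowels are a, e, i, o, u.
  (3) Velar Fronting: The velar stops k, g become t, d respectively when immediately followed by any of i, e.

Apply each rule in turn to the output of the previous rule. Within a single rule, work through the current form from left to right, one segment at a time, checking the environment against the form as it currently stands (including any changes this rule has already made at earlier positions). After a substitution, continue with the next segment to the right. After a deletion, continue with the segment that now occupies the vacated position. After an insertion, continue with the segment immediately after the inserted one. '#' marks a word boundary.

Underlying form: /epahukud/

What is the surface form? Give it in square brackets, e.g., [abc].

(1) Final Obstruent Devoicing: [epahukud] → [epahukut]
(2) Intervocalic Voicing: [epahukut] → [ebahugut]
(3) Velar Fronting: no change — [ebahugut]

[ebahugut]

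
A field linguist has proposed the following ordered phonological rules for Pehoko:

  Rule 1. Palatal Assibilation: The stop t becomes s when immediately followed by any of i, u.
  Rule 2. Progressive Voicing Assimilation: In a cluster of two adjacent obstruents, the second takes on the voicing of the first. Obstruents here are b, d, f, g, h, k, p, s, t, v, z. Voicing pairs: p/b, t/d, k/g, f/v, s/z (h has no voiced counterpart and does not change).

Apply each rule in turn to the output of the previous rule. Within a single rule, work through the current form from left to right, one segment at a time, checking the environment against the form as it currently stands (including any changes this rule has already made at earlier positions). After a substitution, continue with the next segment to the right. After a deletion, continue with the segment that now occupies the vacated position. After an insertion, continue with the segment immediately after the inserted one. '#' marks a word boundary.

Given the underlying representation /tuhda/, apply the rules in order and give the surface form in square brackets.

[suhta]

Rule 1 Palatal Assibilation: [tuhda] → [suhda]
Rule 2 Progressive Voicing Assimilation: [suhda] → [suhta]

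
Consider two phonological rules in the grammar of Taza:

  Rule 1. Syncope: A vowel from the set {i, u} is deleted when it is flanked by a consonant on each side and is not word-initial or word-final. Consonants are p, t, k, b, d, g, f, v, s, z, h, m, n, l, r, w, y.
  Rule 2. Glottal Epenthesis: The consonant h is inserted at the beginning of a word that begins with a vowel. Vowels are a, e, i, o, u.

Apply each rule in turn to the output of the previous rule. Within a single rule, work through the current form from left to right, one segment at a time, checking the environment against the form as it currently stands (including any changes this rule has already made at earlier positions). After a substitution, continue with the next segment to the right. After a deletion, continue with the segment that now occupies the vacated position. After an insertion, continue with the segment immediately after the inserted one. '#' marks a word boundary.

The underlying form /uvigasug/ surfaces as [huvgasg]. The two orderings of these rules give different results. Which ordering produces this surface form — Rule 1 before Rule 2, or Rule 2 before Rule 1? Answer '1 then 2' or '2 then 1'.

1 then 2

Order 1 then 2:
  1 Syncope: [uvigasug] → [uvgasg]
  2 Glottal Epenthesis: [uvgasg] → [huvgasg]
  result: [huvgasg]
Order 2 then 1:
  2 Glottal Epenthesis: [uvigasug] → [huvigasug]
  1 Syncope: [huvigasug] → [hvgasg]
  result: [hvgasg]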